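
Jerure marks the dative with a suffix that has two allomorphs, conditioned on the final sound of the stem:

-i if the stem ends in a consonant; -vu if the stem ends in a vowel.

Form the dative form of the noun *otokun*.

otokuni

*otokun* — final sound /n/ (a consonant) → -i → *otokuni*.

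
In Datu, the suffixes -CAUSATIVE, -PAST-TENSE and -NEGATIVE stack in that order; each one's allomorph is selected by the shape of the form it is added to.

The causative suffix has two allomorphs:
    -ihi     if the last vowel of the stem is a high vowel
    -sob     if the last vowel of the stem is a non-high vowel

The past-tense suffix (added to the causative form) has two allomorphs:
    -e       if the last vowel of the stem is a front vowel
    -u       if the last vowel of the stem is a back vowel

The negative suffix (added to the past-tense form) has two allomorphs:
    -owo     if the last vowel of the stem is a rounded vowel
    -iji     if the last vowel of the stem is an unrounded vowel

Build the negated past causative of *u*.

uihieiji

*u*: last vowel = /u/, a high vowel → -ihi → *uihi*.
Since the last vowel of the causative form *uihi* is /i/ (a front vowel), it takes -e, giving *uihie*.
Since the last vowel of the past-tense form *uihie* is /e/ (an unrounded vowel), it takes -iji, giving *uihieiji*.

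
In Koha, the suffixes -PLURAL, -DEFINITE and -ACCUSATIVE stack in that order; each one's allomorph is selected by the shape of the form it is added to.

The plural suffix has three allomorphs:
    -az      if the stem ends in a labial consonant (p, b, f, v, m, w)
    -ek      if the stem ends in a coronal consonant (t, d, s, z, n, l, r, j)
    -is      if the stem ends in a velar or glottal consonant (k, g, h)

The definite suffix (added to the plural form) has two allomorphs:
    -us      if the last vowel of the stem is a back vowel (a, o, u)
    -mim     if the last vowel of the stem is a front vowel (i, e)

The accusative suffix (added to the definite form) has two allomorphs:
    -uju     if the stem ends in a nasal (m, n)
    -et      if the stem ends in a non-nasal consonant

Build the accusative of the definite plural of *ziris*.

Since the final consonant of *ziris* is /s/ (coronal), it takes -ek, giving *zirisek*.
The last vowel of the plural form *zirisek* is /e/, which is a front vowel, so the definite suffix is -mim, giving *zirisekmim*.
The final consonant of the definite form *zirisekmim* is /m/, which is a nasal, so the accusative suffix is -uju, giving *zirisekmimuju*.

zirisekmimuju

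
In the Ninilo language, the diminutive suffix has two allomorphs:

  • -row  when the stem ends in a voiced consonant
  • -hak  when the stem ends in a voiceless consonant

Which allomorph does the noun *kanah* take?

-hak

Since the final consonant of *kanah* is /h/ (voiceless), it takes -hak.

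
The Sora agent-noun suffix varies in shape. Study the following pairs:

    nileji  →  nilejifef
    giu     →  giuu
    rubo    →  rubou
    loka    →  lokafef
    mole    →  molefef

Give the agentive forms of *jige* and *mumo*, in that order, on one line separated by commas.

Looking at the last vowel of each stem: -u when the last vowel of the stem is a rounded vowel (*giu*, *rubo*); -fef when the last vowel of the stem is an unrounded vowel (*nileji*, *loka*, *mole*).
*jige* — last vowel /e/ (an unrounded vowel) → -fef → *jigefef*.
*mumo*: last vowel = /o/, a rounded vowel → -u → *mumou*.

jigefef, mumou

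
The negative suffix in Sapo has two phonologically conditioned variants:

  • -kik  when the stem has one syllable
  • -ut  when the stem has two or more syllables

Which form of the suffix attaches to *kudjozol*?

-ut

With 3 syllables, *kudjozol* takes -ut.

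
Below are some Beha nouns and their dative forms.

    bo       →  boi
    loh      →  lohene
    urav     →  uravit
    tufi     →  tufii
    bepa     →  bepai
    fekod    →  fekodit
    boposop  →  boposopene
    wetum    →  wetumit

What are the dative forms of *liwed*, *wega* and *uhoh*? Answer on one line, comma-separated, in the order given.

The alternation tracks the final sound of the stem — -ene when the stem ends in a voiceless consonant (*loh*, *boposop*); -it when the stem ends in a voiced consonant (*urav*, *fekod*, *wetum*); -i when the stem ends in a vowel (*bo*, *tufi*, *bepa*).
Since the final sound of *liwed* is /d/ (a voiced consonant), it takes -it, giving *liwedit*.
*wega*: final sound = /a/, a vowel → -i → *wegai*.
*uhoh* — final sound /h/ (a voiceless consonant) → -ene → *uhohene*.

liwedit, wegai, uhohene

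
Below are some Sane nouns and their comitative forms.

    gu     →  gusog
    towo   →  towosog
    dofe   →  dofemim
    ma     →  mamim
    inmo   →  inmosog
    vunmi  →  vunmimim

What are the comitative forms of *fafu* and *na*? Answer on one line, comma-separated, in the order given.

fafusog, namim

The alternation tracks the last vowel of the stem — -sog when the last vowel of the stem is a rounded vowel (*gu*, *towo*, *inmo*); -mim when the last vowel of the stem is an unrounded vowel (*dofe*, *ma*, *vunmi*).
The last vowel of *fafu* is /u/, which is a rounded vowel, so the suffix is -sog, giving *fafusog*.
Since the last vowel of *na* is /a/ (an unrounded vowel), it takes -mim, giving *namim*.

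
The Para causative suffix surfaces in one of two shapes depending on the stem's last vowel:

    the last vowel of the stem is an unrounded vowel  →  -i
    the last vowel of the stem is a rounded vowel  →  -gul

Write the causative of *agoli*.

Since the last vowel of *agoli* is /i/ (an unrounded vowel), it takes -i, giving *agolii*.

agolii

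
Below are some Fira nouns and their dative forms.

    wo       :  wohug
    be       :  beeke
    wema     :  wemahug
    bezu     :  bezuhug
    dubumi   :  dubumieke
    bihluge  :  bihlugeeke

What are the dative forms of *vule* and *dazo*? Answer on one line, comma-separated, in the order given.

vuleeke, dazohug

The suffix is conditioned by the last vowel: -eke when the last vowel of the stem is a front vowel (*be*, *dubumi*, *bihluge*); -hug when the last vowel of the stem is a back vowel (*wo*, *wema*, *bezu*).
The last vowel of *vule* is /e/, which is a front vowel, so the suffix is -eke, giving *vuleeke*.
The last vowel of *dazo* is /o/, which is a back vowel, so the suffix is -hug, giving *dazohug*.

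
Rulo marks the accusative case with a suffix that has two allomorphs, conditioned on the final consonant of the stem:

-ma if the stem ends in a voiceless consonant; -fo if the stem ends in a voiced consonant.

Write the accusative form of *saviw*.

The final consonant of *saviw* is /w/, which is voiced, so the suffix is -fo, giving *saviwfo*.

saviwfo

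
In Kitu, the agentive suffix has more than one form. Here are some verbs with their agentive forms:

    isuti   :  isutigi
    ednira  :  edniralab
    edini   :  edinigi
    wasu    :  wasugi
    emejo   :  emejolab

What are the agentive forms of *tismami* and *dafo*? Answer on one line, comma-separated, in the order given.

tismamigi, dafolab

Looking at the last vowel of each stem: -gi when the last vowel of the stem is a high vowel (*isuti*, *edini*, *wasu*); -lab when the last vowel of the stem is a non-high vowel (*ednira*, *emejo*).
Since the last vowel of *tismami* is /i/ (a high vowel), it takes -gi, giving *tismamigi*.
The last vowel of *dafo* is /o/, which is a non-high vowel, so the suffix is -lab, giving *dafolab*.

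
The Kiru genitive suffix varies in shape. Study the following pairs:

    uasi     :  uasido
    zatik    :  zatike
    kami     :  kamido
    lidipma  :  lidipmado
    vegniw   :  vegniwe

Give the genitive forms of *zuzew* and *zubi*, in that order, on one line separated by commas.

Looking at the final sound of each stem: -e when the stem ends in a consonant (*zatik*, *vegniw*); -do when the stem ends in a vowel (*uasi*, *kami*, *lidipma*).
*zuzew* — final sound /w/ (a consonant) → -e → *zuzewe*.
*zubi*: final sound = /i/, a vowel → -do → *zubido*.

zuzewe, zubido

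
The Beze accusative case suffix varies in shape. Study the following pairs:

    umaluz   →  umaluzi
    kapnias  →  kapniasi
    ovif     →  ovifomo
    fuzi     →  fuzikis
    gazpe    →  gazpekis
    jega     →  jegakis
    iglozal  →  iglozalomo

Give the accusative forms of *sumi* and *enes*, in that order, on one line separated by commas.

sumikis, enesi

The pattern is sibilance of the final sound: -i when the stem ends in a sibilant (*umaluz*, *kapnias*); -omo when the stem ends in a non-sibilant consonant (*ovif*, *iglozal*); -kis when the stem ends in a vowel (*fuzi*, *gazpe*, *jega*).
*sumi* — final sound /i/ (a vowel) → -kis → *sumikis*.
Since the final sound of *enes* is /s/ (a sibilant), it takes -i, giving *enesi*.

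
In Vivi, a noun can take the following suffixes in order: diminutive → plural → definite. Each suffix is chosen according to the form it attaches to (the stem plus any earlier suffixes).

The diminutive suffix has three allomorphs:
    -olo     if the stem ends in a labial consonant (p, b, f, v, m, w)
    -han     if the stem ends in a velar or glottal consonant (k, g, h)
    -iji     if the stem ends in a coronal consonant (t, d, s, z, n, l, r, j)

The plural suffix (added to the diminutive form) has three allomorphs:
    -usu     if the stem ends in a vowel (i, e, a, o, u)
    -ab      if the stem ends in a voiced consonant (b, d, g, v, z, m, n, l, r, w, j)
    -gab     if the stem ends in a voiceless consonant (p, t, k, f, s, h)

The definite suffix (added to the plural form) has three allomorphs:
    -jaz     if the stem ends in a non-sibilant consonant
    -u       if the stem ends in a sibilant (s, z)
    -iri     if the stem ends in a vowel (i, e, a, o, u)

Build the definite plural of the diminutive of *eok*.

eokhanabjaz

*eok* — final consonant /k/ (velar/glottal) → -han → *eokhan*.
The diminutive form *eokhan* — final sound /n/ (a voiced consonant) → -ab → *eokhanab*.
Since the final sound of the plural form *eokhanab* is /b/ (a non-sibilant consonant), it takes -jaz, giving *eokhanabjaz*.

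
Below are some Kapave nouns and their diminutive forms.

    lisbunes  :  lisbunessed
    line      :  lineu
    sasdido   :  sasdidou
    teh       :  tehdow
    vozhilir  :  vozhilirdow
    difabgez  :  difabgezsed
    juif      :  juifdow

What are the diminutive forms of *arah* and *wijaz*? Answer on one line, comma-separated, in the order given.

arahdow, wijazsed

The alternation tracks the final sound of the stem — -sed when the stem ends in a sibilant (*lisbunes*, *difabgez*); -dow when the stem ends in a non-sibilant consonant (*teh*, *vozhilir*, *juif*); -u when the stem ends in a vowel (*line*, *sasdido*).
Since the final sound of *arah* is /h/ (a non-sibilant consonant), it takes -dow, giving *arahdow*.
Since the final sound of *wijaz* is /z/ (a sibilant), it takes -sed, giving *wijazsed*.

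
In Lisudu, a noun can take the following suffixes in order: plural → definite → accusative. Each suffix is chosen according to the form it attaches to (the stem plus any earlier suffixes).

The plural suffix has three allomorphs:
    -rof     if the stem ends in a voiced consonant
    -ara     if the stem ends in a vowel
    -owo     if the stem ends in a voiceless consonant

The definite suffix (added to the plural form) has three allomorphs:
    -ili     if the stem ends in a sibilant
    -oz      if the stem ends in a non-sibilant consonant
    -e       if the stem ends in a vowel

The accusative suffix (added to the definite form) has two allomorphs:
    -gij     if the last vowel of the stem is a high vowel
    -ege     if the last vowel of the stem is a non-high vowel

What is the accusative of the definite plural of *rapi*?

*rapi*: final sound = /i/, a vowel → -ara → *rapiara*.
Since the final sound of the plural form *rapiara* is /a/ (a vowel), it takes -e, giving *rapiarae*.
The last vowel of the definite form *rapiarae* is /e/, which is a non-high vowel, so the accusative suffix is -ege, giving *rapiaraeege*.

rapiaraeege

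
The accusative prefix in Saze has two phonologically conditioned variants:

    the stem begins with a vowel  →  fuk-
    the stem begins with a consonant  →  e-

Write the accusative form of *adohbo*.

*adohbo*: first sound = /a/, a vowel → fuk- → *fukadohbo*.

fukadohbo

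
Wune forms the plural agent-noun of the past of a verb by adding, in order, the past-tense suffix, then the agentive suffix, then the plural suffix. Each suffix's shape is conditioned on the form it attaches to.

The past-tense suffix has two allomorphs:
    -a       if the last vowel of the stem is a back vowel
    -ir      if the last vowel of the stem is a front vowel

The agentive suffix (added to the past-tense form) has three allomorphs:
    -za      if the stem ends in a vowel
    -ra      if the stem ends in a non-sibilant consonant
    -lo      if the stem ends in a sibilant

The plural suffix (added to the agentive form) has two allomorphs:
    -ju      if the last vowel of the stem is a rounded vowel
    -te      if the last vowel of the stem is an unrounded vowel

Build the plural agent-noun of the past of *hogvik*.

hogvikirrate

*hogvik*: last vowel = /i/, a front vowel → -ir → *hogvikir*.
The final sound of the past-tense form *hogvikir* is /r/, which is a non-sibilant consonant, so the agentive suffix is -ra, giving *hogvikirra*.
The agentive form *hogvikirra* — last vowel /a/ (an unrounded vowel) → -te → *hogvikirrate*.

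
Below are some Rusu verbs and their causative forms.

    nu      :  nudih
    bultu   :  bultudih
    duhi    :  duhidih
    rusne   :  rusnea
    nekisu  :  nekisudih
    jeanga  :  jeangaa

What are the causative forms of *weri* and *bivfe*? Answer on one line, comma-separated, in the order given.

The suffix is conditioned by the last vowel: -dih when the last vowel of the stem is a high vowel (*nu*, *bultu*, *duhi*, *nekisu*); -a when the last vowel of the stem is a non-high vowel (*rusne*, *jeanga*).
*weri* — last vowel /i/ (a high vowel) → -dih → *weridih*.
The last vowel of *bivfe* is /e/, which is a non-high vowel, so the suffix is -a, giving *bivfea*.

weridih, bivfea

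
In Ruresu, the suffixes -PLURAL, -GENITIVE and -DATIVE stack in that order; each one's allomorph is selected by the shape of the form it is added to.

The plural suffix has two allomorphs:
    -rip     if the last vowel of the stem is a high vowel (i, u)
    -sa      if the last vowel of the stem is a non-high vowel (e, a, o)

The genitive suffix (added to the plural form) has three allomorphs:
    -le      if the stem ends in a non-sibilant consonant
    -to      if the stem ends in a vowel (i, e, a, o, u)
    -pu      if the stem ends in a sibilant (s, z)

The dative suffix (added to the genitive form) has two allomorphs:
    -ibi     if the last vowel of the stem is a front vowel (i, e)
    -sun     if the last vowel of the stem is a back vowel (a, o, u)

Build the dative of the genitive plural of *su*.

*su* — last vowel /u/ (a high vowel) → -rip → *surip*.
The final sound of the plural form *surip* is /p/, which is a non-sibilant consonant, so the genitive suffix is -le, giving *suriple*.
Since the last vowel of the genitive form *suriple* is /e/ (a front vowel), it takes -ibi, giving *suripleibi*.

suripleibi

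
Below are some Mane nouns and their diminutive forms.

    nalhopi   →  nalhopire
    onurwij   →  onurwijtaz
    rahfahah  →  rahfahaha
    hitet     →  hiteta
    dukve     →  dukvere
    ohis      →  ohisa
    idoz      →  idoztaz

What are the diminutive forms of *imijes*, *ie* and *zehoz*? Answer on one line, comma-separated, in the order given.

The alternation tracks the final sound of the stem — -a when the stem ends in a voiceless consonant (*rahfahah*, *hitet*, *ohis*); -taz when the stem ends in a voiced consonant (*onurwij*, *idoz*); -re when the stem ends in a vowel (*nalhopi*, *dukve*).
Since the final sound of *imijes* is /s/ (a voiceless consonant), it takes -a, giving *imijesa*.
*ie* — final sound /e/ (a vowel) → -re → *iere*.
*zehoz*: final sound = /z/, a voiced consonant → -taz → *zehoztaz*.

imijesa, iere, zehoztaz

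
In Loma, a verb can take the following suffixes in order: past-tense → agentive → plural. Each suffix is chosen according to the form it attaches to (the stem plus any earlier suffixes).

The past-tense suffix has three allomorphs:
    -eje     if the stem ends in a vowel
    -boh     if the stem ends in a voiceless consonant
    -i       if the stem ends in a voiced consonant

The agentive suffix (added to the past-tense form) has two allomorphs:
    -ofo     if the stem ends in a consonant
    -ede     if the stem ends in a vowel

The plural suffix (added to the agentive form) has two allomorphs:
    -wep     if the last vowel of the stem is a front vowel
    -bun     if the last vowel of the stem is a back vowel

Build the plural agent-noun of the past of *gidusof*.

gidusofbohofobun

The final sound of *gidusof* is /f/, which is a voiceless consonant, so the past-tense suffix is -boh, giving *gidusofboh*.
The past-tense form *gidusofboh* — final sound /h/ (a consonant) → -ofo → *gidusofbohofo*.
The agentive form *gidusofbohofo*: last vowel = /o/, a back vowel → -bun → *gidusofbohofobun*.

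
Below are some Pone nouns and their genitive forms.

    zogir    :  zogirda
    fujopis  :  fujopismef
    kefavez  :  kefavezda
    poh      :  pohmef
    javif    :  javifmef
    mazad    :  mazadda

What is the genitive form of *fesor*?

fesorda

Looking at the final consonant of each stem: -mef when the stem ends in a voiceless consonant (*fujopis*, *poh*, *javif*); -da when the stem ends in a voiced consonant (*zogir*, *kefavez*, *mazad*).
*fesor* — final consonant /r/ (voiced) → -da → *fesorda*.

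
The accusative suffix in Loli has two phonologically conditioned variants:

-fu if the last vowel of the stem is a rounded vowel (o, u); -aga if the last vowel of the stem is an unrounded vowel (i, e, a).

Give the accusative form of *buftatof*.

buftatoffu

Since the last vowel of *buftatof* is /o/ (a rounded vowel), it takes -fu, giving *buftatoffu*.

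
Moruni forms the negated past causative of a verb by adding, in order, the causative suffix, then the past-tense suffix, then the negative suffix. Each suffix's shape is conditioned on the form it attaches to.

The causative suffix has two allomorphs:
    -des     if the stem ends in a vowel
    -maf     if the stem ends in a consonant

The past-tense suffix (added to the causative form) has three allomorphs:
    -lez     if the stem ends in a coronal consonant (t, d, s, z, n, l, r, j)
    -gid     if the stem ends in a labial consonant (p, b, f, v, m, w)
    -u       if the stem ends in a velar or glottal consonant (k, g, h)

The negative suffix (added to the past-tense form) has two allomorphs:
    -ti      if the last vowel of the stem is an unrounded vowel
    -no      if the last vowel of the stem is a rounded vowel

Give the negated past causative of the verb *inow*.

*inow* — final sound /w/ (a consonant) → -maf → *inowmaf*.
The final consonant of the causative form *inowmaf* is /f/, which is labial, so the past-tense suffix is -gid, giving *inowmafgid*.
The past-tense form *inowmafgid*: last vowel = /i/, an unrounded vowel → -ti → *inowmafgidti*.

inowmafgidti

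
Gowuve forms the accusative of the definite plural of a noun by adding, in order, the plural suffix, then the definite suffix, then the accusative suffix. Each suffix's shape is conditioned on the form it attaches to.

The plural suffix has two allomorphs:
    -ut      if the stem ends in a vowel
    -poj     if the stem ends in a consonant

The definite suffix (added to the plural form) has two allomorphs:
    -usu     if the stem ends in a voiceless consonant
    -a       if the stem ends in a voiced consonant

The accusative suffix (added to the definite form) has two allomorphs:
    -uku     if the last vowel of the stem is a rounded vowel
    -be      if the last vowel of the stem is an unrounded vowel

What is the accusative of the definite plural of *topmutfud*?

topmutfudpojabe

*topmutfud* — final sound /d/ (a consonant) → -poj → *topmutfudpoj*.
The plural form *topmutfudpoj* — final consonant /j/ (voiced) → -a → *topmutfudpoja*.
The last vowel of the definite form *topmutfudpoja* is /a/, which is an unrounded vowel, so the accusative suffix is -be, giving *topmutfudpojabe*.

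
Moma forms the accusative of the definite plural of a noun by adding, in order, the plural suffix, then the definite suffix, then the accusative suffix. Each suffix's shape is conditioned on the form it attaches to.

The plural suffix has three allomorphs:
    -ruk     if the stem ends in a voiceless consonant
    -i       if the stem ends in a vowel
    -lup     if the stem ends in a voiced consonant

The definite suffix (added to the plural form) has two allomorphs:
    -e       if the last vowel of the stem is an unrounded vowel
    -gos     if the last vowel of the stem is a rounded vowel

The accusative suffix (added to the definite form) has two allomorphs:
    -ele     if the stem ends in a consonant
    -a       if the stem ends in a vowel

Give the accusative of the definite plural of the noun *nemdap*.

Since the final sound of *nemdap* is /p/ (a voiceless consonant), it takes -ruk, giving *nemdapruk*.
The last vowel of the plural form *nemdapruk* is /u/, which is a rounded vowel, so the definite suffix is -gos, giving *nemdaprukgos*.
The definite form *nemdaprukgos* — final sound /s/ (a consonant) → -ele → *nemdaprukgosele*.

nemdaprukgosele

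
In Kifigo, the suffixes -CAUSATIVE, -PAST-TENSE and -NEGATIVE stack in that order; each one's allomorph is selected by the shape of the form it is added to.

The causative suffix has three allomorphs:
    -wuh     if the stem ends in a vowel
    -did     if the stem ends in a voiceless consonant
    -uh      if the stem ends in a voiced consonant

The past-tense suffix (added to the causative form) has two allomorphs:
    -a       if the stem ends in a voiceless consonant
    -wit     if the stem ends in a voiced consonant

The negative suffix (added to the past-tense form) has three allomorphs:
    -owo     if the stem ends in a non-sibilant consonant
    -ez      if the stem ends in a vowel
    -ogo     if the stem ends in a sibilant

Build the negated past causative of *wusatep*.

wusatepdidwitowo

*wusatep*: final sound = /p/, a voiceless consonant → -did → *wusatepdid*.
The causative form *wusatepdid* — final consonant /d/ (voiced) → -wit → *wusatepdidwit*.
The final sound of the past-tense form *wusatepdidwit* is /t/, which is a non-sibilant consonant, so the negative suffix is -owo, giving *wusatepdidwitowo*.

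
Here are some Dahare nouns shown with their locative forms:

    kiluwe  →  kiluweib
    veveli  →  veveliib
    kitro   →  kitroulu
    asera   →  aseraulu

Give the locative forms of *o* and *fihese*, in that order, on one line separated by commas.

The alternation tracks the last vowel of the stem — -ib when the last vowel of the stem is a front vowel (*kiluwe*, *veveli*); -ulu when the last vowel of the stem is a back vowel (*kitro*, *asera*).
Since the last vowel of *o* is /o/ (a back vowel), it takes -ulu, giving *oulu*.
The last vowel of *fihese* is /e/, which is a front vowel, so the suffix is -ib, giving *fiheseib*.

oulu, fiheseib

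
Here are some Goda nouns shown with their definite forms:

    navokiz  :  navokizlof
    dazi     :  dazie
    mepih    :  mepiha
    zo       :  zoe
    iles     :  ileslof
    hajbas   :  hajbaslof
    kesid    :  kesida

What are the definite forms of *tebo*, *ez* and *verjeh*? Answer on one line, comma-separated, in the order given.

teboe, ezlof, verjeha

The pattern is sibilance of the final sound: -lof when the stem ends in a sibilant (*navokiz*, *iles*, *hajbas*); -a when the stem ends in a non-sibilant consonant (*mepih*, *kesid*); -e when the stem ends in a vowel (*dazi*, *zo*).
*tebo* — final sound /o/ (a vowel) → -e → *teboe*.
*ez* — final sound /z/ (a sibilant) → -lof → *ezlof*.
*verjeh*: final sound = /h/, a non-sibilant consonant → -a → *verjeha*.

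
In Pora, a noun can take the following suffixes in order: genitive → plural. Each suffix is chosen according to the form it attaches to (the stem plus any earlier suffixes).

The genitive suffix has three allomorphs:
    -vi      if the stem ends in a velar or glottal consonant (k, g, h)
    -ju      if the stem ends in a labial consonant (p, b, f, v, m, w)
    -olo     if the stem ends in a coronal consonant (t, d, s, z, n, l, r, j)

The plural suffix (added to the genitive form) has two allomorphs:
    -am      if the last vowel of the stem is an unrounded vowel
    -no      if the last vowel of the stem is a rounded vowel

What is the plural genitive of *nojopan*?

Since the final consonant of *nojopan* is /n/ (coronal), it takes -olo, giving *nojopanolo*.
The last vowel of the genitive form *nojopanolo* is /o/, which is a rounded vowel, so the plural suffix is -no, giving *nojopanolono*.

nojopanolono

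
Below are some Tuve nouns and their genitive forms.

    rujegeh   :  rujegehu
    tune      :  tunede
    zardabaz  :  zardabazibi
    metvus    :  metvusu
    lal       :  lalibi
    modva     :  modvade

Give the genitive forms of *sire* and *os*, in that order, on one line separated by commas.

The pattern is voicing of the final sound: -u when the stem ends in a voiceless consonant (*rujegeh*, *metvus*); -ibi when the stem ends in a voiced consonant (*zardabaz*, *lal*); -de when the stem ends in a vowel (*tune*, *modva*).
Since the final sound of *sire* is /e/ (a vowel), it takes -de, giving *sirede*.
*os*: final sound = /s/, a voiceless consonant → -u → *osu*.

sirede, osu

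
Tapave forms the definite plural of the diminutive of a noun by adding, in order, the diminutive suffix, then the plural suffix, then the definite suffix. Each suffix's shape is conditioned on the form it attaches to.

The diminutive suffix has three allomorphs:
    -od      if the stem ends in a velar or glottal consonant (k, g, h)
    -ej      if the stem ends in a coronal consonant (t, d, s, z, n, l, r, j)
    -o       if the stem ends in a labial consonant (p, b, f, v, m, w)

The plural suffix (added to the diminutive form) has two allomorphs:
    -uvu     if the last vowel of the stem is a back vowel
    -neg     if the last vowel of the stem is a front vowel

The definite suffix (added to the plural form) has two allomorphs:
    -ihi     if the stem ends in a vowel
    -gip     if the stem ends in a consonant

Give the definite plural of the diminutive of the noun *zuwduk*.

Since the final consonant of *zuwduk* is /k/ (velar/glottal), it takes -od, giving *zuwdukod*.
The diminutive form *zuwdukod*: last vowel = /o/, a back vowel → -uvu → *zuwdukoduvu*.
The final sound of the plural form *zuwdukoduvu* is /u/, which is a vowel, so the definite suffix is -ihi, giving *zuwdukoduvuihi*.

zuwdukoduvuihi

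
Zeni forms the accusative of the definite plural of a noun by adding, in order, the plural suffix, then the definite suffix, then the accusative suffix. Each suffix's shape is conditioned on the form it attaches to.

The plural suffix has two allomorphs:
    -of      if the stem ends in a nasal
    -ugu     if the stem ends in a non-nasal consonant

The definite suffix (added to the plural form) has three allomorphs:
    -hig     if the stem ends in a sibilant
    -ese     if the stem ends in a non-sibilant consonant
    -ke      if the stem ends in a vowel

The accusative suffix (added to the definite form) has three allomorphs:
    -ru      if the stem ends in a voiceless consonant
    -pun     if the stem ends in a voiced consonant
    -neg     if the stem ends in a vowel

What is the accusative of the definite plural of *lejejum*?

lejejumofeseneg

*lejejum*: final consonant = /m/, a nasal → -of → *lejejumof*.
The plural form *lejejumof* — final sound /f/ (a non-sibilant consonant) → -ese → *lejejumofese*.
The final sound of the definite form *lejejumofese* is /e/, which is a vowel, so the accusative suffix is -neg, giving *lejejumofeseneg*.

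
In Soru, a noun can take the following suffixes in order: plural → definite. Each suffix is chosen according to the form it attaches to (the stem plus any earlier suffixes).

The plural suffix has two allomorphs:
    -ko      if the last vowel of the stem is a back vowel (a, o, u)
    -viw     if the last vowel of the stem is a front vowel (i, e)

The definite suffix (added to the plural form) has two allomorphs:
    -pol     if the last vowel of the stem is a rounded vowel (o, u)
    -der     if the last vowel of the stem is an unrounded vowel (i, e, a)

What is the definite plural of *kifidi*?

Since the last vowel of *kifidi* is /i/ (a front vowel), it takes -viw, giving *kifidiviw*.
The last vowel of the plural form *kifidiviw* is /i/, which is an unrounded vowel, so the definite suffix is -der, giving *kifidiviwder*.

kifidiviwder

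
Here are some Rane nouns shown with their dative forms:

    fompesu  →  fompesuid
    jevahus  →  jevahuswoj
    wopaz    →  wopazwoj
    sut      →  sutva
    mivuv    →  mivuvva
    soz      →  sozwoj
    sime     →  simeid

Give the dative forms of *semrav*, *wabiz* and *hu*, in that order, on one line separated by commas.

The suffix is conditioned by the final sound: -woj when the stem ends in a sibilant (*jevahus*, *wopaz*, *soz*); -va when the stem ends in a non-sibilant consonant (*sut*, *mivuv*); -id when the stem ends in a vowel (*fompesu*, *sime*).
*semrav*: final sound = /v/, a non-sibilant consonant → -va → *semravva*.
*wabiz*: final sound = /z/, a sibilant → -woj → *wabizwoj*.
Since the final sound of *hu* is /u/ (a vowel), it takes -id, giving *huid*.

semravva, wabizwoj, huid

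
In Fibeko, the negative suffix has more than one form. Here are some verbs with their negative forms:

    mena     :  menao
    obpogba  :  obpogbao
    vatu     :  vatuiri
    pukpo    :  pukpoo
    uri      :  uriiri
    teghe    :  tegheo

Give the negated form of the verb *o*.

The suffix is conditioned by the last vowel: -iri when the last vowel of the stem is a high vowel (*vatu*, *uri*); -o when the last vowel of the stem is a non-high vowel (*mena*, *obpogba*, *pukpo*, *teghe*).
*o* — last vowel /o/ (a non-high vowel) → -o → *oo*.

oo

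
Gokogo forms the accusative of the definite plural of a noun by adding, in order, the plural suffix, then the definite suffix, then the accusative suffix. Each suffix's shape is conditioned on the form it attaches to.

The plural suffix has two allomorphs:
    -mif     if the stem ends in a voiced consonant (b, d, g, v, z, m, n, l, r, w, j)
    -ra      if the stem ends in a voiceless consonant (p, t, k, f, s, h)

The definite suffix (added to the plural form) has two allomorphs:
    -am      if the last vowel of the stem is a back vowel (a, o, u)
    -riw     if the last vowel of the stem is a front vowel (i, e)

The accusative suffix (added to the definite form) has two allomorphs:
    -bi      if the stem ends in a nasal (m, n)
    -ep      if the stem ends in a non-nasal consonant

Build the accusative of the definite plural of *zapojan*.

zapojanmifriwep

The final consonant of *zapojan* is /n/, which is voiced, so the plural suffix is -mif, giving *zapojanmif*.
The plural form *zapojanmif* — last vowel /i/ (a front vowel) → -riw → *zapojanmifriw*.
Since the final consonant of the definite form *zapojanmifriw* is /w/ (non-nasal), it takes -ep, giving *zapojanmifriwep*.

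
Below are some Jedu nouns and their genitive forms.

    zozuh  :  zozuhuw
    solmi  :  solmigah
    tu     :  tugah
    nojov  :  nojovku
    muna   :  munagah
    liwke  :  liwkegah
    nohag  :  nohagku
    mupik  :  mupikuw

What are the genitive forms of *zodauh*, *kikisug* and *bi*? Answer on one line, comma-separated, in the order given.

The suffix is conditioned by the final sound: -uw when the stem ends in a voiceless consonant (*zozuh*, *mupik*); -ku when the stem ends in a voiced consonant (*nojov*, *nohag*); -gah when the stem ends in a vowel (*solmi*, *tu*, *muna*, *liwke*).
*zodauh* — final sound /h/ (a voiceless consonant) → -uw → *zodauhuw*.
*kikisug* — final sound /g/ (a voiced consonant) → -ku → *kikisugku*.
Since the final sound of *bi* is /i/ (a vowel), it takes -gah, giving *bigah*.

zodauhuw, kikisugku, bigah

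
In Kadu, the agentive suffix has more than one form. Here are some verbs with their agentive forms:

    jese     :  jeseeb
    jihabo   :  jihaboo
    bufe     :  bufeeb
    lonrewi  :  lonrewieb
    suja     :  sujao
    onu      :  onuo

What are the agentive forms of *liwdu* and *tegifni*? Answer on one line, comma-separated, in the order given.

The suffix is conditioned by the last vowel: -eb when the last vowel of the stem is a front vowel (*jese*, *bufe*, *lonrewi*); -o when the last vowel of the stem is a back vowel (*jihabo*, *suja*, *onu*).
*liwdu*: last vowel = /u/, a back vowel → -o → *liwduo*.
*tegifni*: last vowel = /i/, a front vowel → -eb → *tegifnieb*.

liwduo, tegifnieb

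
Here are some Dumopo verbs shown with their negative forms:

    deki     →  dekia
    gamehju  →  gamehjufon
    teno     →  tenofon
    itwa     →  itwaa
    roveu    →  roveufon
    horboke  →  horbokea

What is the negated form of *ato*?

atofon

The suffix is conditioned by the last vowel: -fon when the last vowel of the stem is a rounded vowel (*gamehju*, *teno*, *roveu*); -a when the last vowel of the stem is an unrounded vowel (*deki*, *itwa*, *horboke*).
The last vowel of *ato* is /o/, which is a rounded vowel, so the suffix is -fon, giving *atofon*.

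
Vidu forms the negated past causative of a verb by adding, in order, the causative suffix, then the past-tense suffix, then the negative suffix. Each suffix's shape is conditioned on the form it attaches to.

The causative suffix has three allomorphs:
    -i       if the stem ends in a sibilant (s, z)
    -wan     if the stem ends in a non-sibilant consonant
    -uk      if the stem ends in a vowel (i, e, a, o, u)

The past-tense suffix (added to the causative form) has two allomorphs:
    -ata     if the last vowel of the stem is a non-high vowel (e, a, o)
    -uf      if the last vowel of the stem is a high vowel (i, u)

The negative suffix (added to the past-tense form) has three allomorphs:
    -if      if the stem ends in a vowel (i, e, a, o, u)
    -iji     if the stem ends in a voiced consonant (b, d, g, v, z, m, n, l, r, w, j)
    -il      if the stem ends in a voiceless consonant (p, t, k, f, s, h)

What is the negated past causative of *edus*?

edusiufil

*edus* — final sound /s/ (a sibilant) → -i → *edusi*.
Since the last vowel of the causative form *edusi* is /i/ (a high vowel), it takes -uf, giving *edusiuf*.
Since the final sound of the past-tense form *edusiuf* is /f/ (a voiceless consonant), it takes -il, giving *edusiufil*.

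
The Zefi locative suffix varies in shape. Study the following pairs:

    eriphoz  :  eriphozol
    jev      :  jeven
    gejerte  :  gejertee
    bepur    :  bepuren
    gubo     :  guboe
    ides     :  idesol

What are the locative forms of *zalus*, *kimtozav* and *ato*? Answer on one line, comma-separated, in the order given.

The pattern is sibilance of the final sound: -ol when the stem ends in a sibilant (*eriphoz*, *ides*); -en when the stem ends in a non-sibilant consonant (*jev*, *bepur*); -e when the stem ends in a vowel (*gejerte*, *gubo*).
*zalus*: final sound = /s/, a sibilant → -ol → *zalusol*.
*kimtozav* — final sound /v/ (a non-sibilant consonant) → -en → *kimtozaven*.
Since the final sound of *ato* is /o/ (a vowel), it takes -e, giving *atoe*.

zalusol, kimtozaven, atoe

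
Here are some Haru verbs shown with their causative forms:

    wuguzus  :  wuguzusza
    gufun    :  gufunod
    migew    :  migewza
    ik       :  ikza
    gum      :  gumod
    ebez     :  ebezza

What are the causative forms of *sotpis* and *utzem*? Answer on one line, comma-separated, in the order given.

sotpisza, utzemod

The suffix is conditioned by the final consonant: -od when the stem ends in a nasal (*gufun*, *gum*); -za when the stem ends in a non-nasal consonant (*wuguzus*, *migew*, *ik*, *ebez*).
The final consonant of *sotpis* is /s/, which is non-nasal, so the suffix is -za, giving *sotpisza*.
*utzem*: final consonant = /m/, a nasal → -od → *utzemod*.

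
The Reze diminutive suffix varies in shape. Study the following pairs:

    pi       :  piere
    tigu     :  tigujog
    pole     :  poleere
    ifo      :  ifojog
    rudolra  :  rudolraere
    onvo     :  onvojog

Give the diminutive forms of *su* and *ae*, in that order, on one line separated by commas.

Looking at the last vowel of each stem: -jog when the last vowel of the stem is a rounded vowel (*tigu*, *ifo*, *onvo*); -ere when the last vowel of the stem is an unrounded vowel (*pi*, *pole*, *rudolra*).
*su*: last vowel = /u/, a rounded vowel → -jog → *sujog*.
Since the last vowel of *ae* is /e/ (an unrounded vowel), it takes -ere, giving *aeere*.

sujog, aeere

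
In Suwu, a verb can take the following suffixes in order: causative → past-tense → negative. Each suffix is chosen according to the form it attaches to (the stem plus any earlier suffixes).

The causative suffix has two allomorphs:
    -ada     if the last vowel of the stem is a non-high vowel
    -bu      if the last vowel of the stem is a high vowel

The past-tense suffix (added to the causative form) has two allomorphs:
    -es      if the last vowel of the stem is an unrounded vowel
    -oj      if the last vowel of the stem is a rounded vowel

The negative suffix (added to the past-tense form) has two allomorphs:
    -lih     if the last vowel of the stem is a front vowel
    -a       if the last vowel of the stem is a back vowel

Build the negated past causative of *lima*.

limaadaeslih

*lima*: last vowel = /a/, a non-high vowel → -ada → *limaada*.
The last vowel of the causative form *limaada* is /a/, which is an unrounded vowel, so the past-tense suffix is -es, giving *limaadaes*.
The past-tense form *limaadaes* — last vowel /e/ (a front vowel) → -lih → *limaadaeslih*.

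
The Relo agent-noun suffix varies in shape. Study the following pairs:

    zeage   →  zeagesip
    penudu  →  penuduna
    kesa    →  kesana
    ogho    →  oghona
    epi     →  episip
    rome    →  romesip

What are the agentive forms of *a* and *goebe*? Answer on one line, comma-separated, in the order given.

ana, goebesip

The pattern is front/back vowel harmony: -sip when the last vowel of the stem is a front vowel (*zeage*, *epi*, *rome*); -na when the last vowel of the stem is a back vowel (*penudu*, *kesa*, *ogho*).
*a* — last vowel /a/ (a back vowel) → -na → *ana*.
*goebe*: last vowel = /e/, a front vowel → -sip → *goebesip*.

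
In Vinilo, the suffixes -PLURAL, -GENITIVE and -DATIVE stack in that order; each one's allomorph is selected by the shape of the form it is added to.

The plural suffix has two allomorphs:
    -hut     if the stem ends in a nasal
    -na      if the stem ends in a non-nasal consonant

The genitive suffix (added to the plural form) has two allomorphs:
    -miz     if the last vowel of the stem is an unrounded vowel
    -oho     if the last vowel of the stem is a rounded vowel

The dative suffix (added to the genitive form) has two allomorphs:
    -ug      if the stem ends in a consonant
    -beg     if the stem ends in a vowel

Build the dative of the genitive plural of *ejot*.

The final consonant of *ejot* is /t/, which is non-nasal, so the plural suffix is -na, giving *ejotna*.
The last vowel of the plural form *ejotna* is /a/, which is an unrounded vowel, so the genitive suffix is -miz, giving *ejotnamiz*.
The genitive form *ejotnamiz* — final sound /z/ (a consonant) → -ug → *ejotnamizug*.

ejotnamizug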